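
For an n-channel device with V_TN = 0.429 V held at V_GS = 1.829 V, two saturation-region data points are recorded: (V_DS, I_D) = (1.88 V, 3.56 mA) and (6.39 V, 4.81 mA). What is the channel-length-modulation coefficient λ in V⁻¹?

With V_GS fixed, I_D ∝ (1 + λ V_DS) in saturation, so I_D2/I_D1 = (1 + λ V_DS2)/(1 + λ V_DS1).
4.81/3.56 = 1.351 = (1 + 6.39 λ)/(1 + 1.88 λ).
Solving: λ (I_D1 V_DS2 − I_D2 V_DS1) = I_D2 − I_D1, so λ = (4.81 − 3.56) / (3.56 × 6.39 − 4.81 × 1.88) = 1.25 / 13.7 = 0.0912 V⁻¹.

λ = 0.0912 V⁻¹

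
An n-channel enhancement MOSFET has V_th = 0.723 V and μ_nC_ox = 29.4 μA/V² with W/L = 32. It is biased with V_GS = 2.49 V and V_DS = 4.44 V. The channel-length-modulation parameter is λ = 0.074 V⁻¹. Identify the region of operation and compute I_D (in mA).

k_n = μ_nC_ox · (W/L) = 0.9408 mA/V².
V_ov = V_GS − V_th = 2.49 − 0.723 = 1.77 V.
Since V_DS = 4.44 V ≥ V_ov = 1.77 V, the device is in saturation.
I_D = ½ k_n V_ov² (1 + λ V_DS) = 0.5 × 0.9408 × 1.77² × (1 + 0.074 × 4.44) = 1.95 mA.

Saturation; I_D = 1.95 mA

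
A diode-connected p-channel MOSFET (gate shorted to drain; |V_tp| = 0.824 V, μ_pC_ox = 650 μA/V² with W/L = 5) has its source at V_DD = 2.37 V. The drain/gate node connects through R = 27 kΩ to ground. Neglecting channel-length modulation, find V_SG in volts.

V_SG = 1.00 V

With gate tied to drain, V_SG = V_SD ≥ V_SG − |V_tp|, so the device is in saturation.
k_p = μ_pC_ox · (W/L) = 3.25 mA/V².
KCL at the drain: ½ k_p (V_SG − |V_tp|)² = (V_DD − V_SG)/R.
Let x = V_SG − 0.824. Then 43.9 x² + x − 1.546 = 0, giving x = 0.177 V (positive root), so V_SG = 1 V.
I_D = (V_DD − V_SG)/R = (2.37 − 1) / 27 = 0.0507 mA.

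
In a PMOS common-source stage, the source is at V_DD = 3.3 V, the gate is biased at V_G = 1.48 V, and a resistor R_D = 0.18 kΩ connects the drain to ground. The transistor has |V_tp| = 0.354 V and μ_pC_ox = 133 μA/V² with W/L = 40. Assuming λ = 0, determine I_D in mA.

V_SG = V_DD − V_G = 3.3 − 1.48 = 1.82 V, so V_ov = 1.82 − 0.354 = 1.47 V.
k_p = μ_pC_ox · (W/L) = 5.32 mA/V².
Assume saturation: I_D = ½ k_p V_ov² = 0.5 × 5.32 × 1.47² = 5.72 mA, giving V_SD = V_DD − I_D R_D = 3.3 − 5.72 × 0.18 = 2.27 V.
V_SD = 2.27 V ≥ V_ov = 1.47 V, confirming saturation.

I_D = 5.72 mA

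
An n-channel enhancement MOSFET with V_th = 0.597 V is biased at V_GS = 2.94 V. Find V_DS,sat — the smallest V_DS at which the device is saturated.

V_DS,sat = 2.34 V

The boundary between triode and saturation is V_DS = V_GS − V_th = V_ov.
V_ov = 2.94 − 0.597 = 2.34 V.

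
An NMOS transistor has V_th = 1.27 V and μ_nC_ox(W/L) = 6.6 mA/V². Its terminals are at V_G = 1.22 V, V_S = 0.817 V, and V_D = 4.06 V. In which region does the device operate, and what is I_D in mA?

Cutoff; I_D = 0 mA

V_GS = V_G − V_S = 1.22 − 0.817 = 0.403 V; V_DS = V_D − V_S = 4.06 − 0.817 = 3.24 V.
V_GS = 0.403 V < V_th = 1.27 V, so the transistor is in cutoff.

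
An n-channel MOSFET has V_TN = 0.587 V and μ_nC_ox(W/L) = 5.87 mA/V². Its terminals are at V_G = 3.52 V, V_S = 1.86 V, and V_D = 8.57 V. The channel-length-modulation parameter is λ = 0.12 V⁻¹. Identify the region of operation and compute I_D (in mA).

V_GS = V_G − V_S = 3.52 − 1.86 = 1.66 V; V_DS = V_D − V_S = 8.57 − 1.86 = 6.71 V.
V_ov = V_GS − V_TN = 1.66 − 0.587 = 1.07 V.
Since V_DS = 6.71 V ≥ V_ov = 1.07 V, the device is in saturation.
I_D = ½ k_n V_ov² (1 + λ V_DS) = 0.5 × 5.87 × 1.07² × (1 + 0.12 × 6.71) = 6.1 mA.

Saturation; I_D = 6.10 mA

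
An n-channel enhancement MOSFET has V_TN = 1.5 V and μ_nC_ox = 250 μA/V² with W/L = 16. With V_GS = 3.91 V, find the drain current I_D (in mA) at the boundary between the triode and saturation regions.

I_D = 11.6 mA

At the boundary V_DS = V_ov = V_GS − V_TN = 3.91 − 1.5 = 2.41 V.
k_n = μ_nC_ox · (W/L) = 4 mA/V².
I_D = ½ k_n V_ov² = 0.5 × 4 × 2.41² = 11.6 mA.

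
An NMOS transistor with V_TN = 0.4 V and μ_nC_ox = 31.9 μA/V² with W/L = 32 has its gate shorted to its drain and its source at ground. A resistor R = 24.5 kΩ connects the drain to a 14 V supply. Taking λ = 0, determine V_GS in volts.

With gate tied to drain, V_GS = V_DS ≥ V_GS − V_TN, so the device is in saturation.
k_n = μ_nC_ox · (W/L) = 1.021 mA/V².
KCL at the drain: ½ k_n (V_GS − V_TN)² = (V_DD − V_GS)/R.
Let x = V_GS − 0.4. Then 12.5 x² + x − 13.6 = 0, giving x = 1 V (positive root), so V_GS = 1.4 V.
I_D = (V_DD − V_GS)/R = (14 − 1.4) / 24.5 = 0.514 mA.

V_GS = 1.40 V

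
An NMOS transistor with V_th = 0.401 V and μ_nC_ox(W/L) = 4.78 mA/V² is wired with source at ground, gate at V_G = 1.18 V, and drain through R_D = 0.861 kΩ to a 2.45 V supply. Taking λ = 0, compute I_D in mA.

I_D = 1.45 mA

V_GS = V_G = 1.18 V, so V_ov = 1.18 − 0.401 = 0.779 V.
Assume saturation: I_D = ½ k_n V_ov² = 0.5 × 4.78 × 0.779² = 1.45 mA, giving V_DS = V_DD − I_D R_D = 2.45 − 1.45 × 0.861 = 1.2 V.
V_DS = 1.2 V ≥ V_ov = 0.779 V, confirming saturation.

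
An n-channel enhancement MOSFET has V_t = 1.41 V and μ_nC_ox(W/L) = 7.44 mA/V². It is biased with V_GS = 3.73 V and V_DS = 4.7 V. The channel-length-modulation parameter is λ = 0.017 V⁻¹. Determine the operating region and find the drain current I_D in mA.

Saturation; I_D = 21.6 mA

V_ov = V_GS − V_t = 3.73 − 1.41 = 2.32 V.
Since V_DS = 4.7 V ≥ V_ov = 2.32 V, the device is in saturation.
I_D = ½ k_n V_ov² (1 + λ V_DS) = 0.5 × 7.44 × 2.32² × (1 + 0.017 × 4.7) = 21.6 mA.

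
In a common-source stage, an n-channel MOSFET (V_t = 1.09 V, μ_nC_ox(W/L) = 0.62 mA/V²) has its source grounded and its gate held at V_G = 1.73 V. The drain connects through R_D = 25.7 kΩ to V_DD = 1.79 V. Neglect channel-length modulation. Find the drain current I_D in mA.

V_GS = V_G = 1.73 V, so V_ov = 1.73 − 1.09 = 0.64 V.
Assume saturation: I_D = ½ k_n V_ov² = 0.5 × 0.62 × 0.64² = 0.127 mA, giving V_DS = V_DD − I_D R_D = 1.79 − 0.127 × 25.7 = -1.47 V.
But -1.47 V < V_ov = 0.64 V, so the device is actually in triode.
In triode I_D = k_n[V_ov V_DS − ½ V_DS²] and I_D = (V_DD − V_DS)/R_D. Equating: 7.97 V_DS² − 11.2 V_DS + 1.79 = 0, giving V_DS = 0.184 V (the root below V_ov).
I_D = (1.79 − 0.184) / 25.7 = 0.0625 mA.

I_D = 0.0625 mA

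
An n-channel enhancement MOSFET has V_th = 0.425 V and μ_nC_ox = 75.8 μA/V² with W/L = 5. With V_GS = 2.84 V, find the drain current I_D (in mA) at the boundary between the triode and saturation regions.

I_D = 1.11 mA

At the boundary V_DS = V_ov = V_GS − V_th = 2.84 − 0.425 = 2.42 V.
k_n = μ_nC_ox · (W/L) = 0.379 mA/V².
I_D = ½ k_n V_ov² = 0.5 × 0.379 × 2.42² = 1.11 mA.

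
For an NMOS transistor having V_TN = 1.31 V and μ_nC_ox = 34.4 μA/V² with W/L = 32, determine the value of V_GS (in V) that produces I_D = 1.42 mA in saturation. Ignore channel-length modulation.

k_n = μ_nC_ox · (W/L) = 1.101 mA/V².
In saturation I_D = ½ k_n (V_GS − V_TN)², so V_GS − V_TN = √(2 I_D / k_n) = √(2 × 1.42 / 1.101) = 1.61 V.
V_GS = 1.31 + 1.61 = 2.92 V.

V_GS = 2.92 V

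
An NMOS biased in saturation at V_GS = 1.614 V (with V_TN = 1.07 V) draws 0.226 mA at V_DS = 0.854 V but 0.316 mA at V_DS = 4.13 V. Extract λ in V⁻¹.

With V_GS fixed, I_D ∝ (1 + λ V_DS) in saturation, so I_D2/I_D1 = (1 + λ V_DS2)/(1 + λ V_DS1).
0.316/0.226 = 1.398 = (1 + 4.13 λ)/(1 + 0.854 λ).
Solving: λ (I_D1 V_DS2 − I_D2 V_DS1) = I_D2 − I_D1, so λ = (0.316 − 0.226) / (0.226 × 4.13 − 0.316 × 0.854) = 0.09 / 0.664 = 0.136 V⁻¹.

λ = 0.136 V⁻¹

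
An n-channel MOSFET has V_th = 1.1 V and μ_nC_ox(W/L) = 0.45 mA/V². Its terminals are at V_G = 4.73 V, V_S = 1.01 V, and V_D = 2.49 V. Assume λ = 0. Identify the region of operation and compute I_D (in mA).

Triode; I_D = 1.25 mA

V_GS = V_G − V_S = 4.73 − 1.01 = 3.72 V; V_DS = V_D − V_S = 2.49 − 1.01 = 1.48 V.
V_ov = V_GS − V_th = 3.72 − 1.1 = 2.62 V.
Since V_DS = 1.48 V < V_ov = 2.62 V, the device is in the triode region.
I_D = k_n [V_ov · V_DS − ½ V_DS²] = 0.45 × [2.62 × 1.48 − 0.5 × 1.48²] = 1.25 mA.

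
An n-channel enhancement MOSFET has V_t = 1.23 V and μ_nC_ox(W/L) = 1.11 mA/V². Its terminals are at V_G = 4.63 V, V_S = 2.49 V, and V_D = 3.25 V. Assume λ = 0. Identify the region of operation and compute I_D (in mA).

V_GS = V_G − V_S = 4.63 − 2.49 = 2.14 V; V_DS = V_D − V_S = 3.25 − 2.49 = 0.76 V.
V_ov = V_GS − V_t = 2.14 − 1.23 = 0.91 V.
Since V_DS = 0.76 V < V_ov = 0.91 V, the device is in the triode region.
I_D = k_n [V_ov · V_DS − ½ V_DS²] = 1.11 × [0.91 × 0.76 − 0.5 × 0.76²] = 0.447 mA.

Triode; I_D = 0.447 mA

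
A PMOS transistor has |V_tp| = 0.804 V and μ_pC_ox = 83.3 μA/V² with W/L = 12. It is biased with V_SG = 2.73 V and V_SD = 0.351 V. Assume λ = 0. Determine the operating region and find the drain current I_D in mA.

k_p = μ_pC_ox · (W/L) = 0.9996 mA/V².
V_ov = V_SG − |V_tp| = 2.73 − 0.804 = 1.93 V.
Since V_SD = 0.351 V < V_ov = 1.93 V, the device is in the triode region.
I_D = k_p [V_ov · V_SD − ½ V_SD²] = 0.9996 × [1.93 × 0.351 − 0.5 × 0.351²] = 0.614 mA.

Triode; I_D = 0.614 mA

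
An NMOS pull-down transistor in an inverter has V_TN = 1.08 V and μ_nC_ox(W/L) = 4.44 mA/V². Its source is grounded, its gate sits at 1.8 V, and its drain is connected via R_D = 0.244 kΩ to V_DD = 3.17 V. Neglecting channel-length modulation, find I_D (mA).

I_D = 1.15 mA

V_GS = V_G = 1.8 V, so V_ov = 1.8 − 1.08 = 0.72 V.
Assume saturation: I_D = ½ k_n V_ov² = 0.5 × 4.44 × 0.72² = 1.15 mA, giving V_DS = V_DD − I_D R_D = 3.17 − 1.15 × 0.244 = 2.89 V.
V_DS = 2.89 V ≥ V_ov = 0.72 V, confirming saturation.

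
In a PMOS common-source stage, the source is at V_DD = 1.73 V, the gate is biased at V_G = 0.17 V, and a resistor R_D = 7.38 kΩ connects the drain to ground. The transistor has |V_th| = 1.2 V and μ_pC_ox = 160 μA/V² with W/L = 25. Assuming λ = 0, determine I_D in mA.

V_SG = V_DD − V_G = 1.73 − 0.17 = 1.56 V, so V_ov = 1.56 − 1.2 = 0.36 V.
k_p = μ_pC_ox · (W/L) = 4 mA/V².
Assume saturation: I_D = ½ k_p V_ov² = 0.5 × 4 × 0.36² = 0.259 mA, giving V_SD = V_DD − I_D R_D = 1.73 − 0.259 × 7.38 = -0.183 V.
But -0.183 V < V_ov = 0.36 V, so the device is actually in triode.
In triode I_D = k_p[V_ov V_SD − ½ V_SD²] and I_D = (V_DD − V_SD)/R_D. Equating: 14.8 V_SD² − 11.63 V_SD + 1.73 = 0, giving V_SD = 0.199 V (the root below V_ov).
I_D = (1.73 − 0.199) / 7.38 = 0.207 mA.

I_D = 0.207 mA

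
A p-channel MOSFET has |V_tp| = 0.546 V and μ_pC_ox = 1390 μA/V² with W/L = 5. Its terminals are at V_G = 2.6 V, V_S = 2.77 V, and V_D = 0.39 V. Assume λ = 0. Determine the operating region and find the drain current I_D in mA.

V_SG = V_S − V_G = 2.77 − 2.6 = 0.17 V; V_SD = V_S − V_D = 2.77 − 0.39 = 2.38 V.
V_SG = 0.17 V < |V_tp| = 0.546 V, so the transistor is in cutoff.

Cutoff; I_D = 0 mA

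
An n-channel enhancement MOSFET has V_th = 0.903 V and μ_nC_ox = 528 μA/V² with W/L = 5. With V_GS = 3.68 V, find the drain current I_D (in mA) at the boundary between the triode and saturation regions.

I_D = 10.2 mA

At the boundary V_DS = V_ov = V_GS − V_th = 3.68 − 0.903 = 2.78 V.
k_n = μ_nC_ox · (W/L) = 2.64 mA/V².
I_D = ½ k_n V_ov² = 0.5 × 2.64 × 2.78² = 10.2 mA.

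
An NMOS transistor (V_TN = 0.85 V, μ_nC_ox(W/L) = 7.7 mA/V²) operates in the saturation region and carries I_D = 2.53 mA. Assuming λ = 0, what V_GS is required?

In saturation I_D = ½ k_n (V_GS − V_TN)², so V_GS − V_TN = √(2 I_D / k_n) = √(2 × 2.53 / 7.7) = 0.811 V.
V_GS = 0.85 + 0.811 = 1.66 V.

V_GS = 1.66 V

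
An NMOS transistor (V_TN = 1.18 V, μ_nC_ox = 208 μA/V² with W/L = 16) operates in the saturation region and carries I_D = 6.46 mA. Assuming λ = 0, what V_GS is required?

k_n = μ_nC_ox · (W/L) = 3.328 mA/V².
In saturation I_D = ½ k_n (V_GS − V_TN)², so V_GS − V_TN = √(2 I_D / k_n) = √(2 × 6.46 / 3.328) = 1.97 V.
V_GS = 1.18 + 1.97 = 3.15 V.

V_GS = 3.15 V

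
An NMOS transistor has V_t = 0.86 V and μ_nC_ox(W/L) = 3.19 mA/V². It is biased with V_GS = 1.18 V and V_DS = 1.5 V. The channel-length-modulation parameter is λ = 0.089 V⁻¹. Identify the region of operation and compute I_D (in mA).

Saturation; I_D = 0.185 mA

V_ov = V_GS − V_t = 1.18 − 0.86 = 0.32 V.
Since V_DS = 1.5 V ≥ V_ov = 0.32 V, the device is in saturation.
I_D = ½ k_n V_ov² (1 + λ V_DS) = 0.5 × 3.19 × 0.32² × (1 + 0.089 × 1.5) = 0.185 mA.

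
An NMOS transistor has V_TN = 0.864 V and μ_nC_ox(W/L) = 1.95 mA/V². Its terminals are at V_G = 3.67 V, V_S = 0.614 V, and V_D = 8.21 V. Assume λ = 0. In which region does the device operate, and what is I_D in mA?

V_GS = V_G − V_S = 3.67 − 0.614 = 3.06 V; V_DS = V_D − V_S = 8.21 − 0.614 = 7.6 V.
V_ov = V_GS − V_TN = 3.06 − 0.864 = 2.19 V.
Since V_DS = 7.6 V ≥ V_ov = 2.19 V, the device is in saturation.
I_D = ½ k_n V_ov² = 0.5 × 1.95 × 2.19² = 4.68 mA.

Saturation; I_D = 4.68 mA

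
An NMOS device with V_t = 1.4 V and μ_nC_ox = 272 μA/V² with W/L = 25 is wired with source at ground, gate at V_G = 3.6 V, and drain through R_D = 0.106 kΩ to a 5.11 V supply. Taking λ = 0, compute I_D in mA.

I_D = 16.5 mA

V_GS = V_G = 3.6 V, so V_ov = 3.6 − 1.4 = 2.2 V.
k_n = μ_nC_ox · (W/L) = 6.8 mA/V².
Assume saturation: I_D = ½ k_n V_ov² = 0.5 × 6.8 × 2.2² = 16.5 mA, giving V_DS = V_DD − I_D R_D = 5.11 − 16.5 × 0.106 = 3.37 V.
V_DS = 3.37 V ≥ V_ov = 2.2 V, confirming saturation.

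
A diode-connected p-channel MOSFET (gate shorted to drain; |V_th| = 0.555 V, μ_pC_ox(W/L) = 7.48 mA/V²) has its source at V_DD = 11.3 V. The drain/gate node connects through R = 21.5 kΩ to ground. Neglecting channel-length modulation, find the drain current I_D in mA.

With gate tied to drain, V_SG = V_SD ≥ V_SG − |V_th|, so the device is in saturation.
KCL at the drain: ½ k_p (V_SG − |V_th|)² = (V_DD − V_SG)/R.
Let x = V_SG − 0.555. Then 80.4 x² + x − 10.75 = 0, giving x = 0.359 V (positive root), so V_SG = 0.914 V.
I_D = (V_DD − V_SG)/R = (11.3 − 0.914) / 21.5 = 0.483 mA.

I_D = 0.483 mA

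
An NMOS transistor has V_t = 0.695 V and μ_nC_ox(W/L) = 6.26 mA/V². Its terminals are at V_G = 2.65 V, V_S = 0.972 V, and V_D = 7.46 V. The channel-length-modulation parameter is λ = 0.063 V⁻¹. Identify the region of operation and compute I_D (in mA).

Saturation; I_D = 4.26 mA

V_GS = V_G − V_S = 2.65 − 0.972 = 1.68 V; V_DS = V_D − V_S = 7.46 − 0.972 = 6.49 V.
V_ov = V_GS − V_t = 1.68 − 0.695 = 0.983 V.
Since V_DS = 6.49 V ≥ V_ov = 0.983 V, the device is in saturation.
I_D = ½ k_n V_ov² (1 + λ V_DS) = 0.5 × 6.26 × 0.983² × (1 + 0.063 × 6.49) = 4.26 mA.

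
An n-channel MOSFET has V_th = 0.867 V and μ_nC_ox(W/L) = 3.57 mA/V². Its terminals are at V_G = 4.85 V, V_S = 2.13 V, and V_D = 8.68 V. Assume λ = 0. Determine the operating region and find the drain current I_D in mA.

V_GS = V_G − V_S = 4.85 − 2.13 = 2.72 V; V_DS = V_D − V_S = 8.68 − 2.13 = 6.55 V.
V_ov = V_GS − V_th = 2.72 − 0.867 = 1.85 V.
Since V_DS = 6.55 V ≥ V_ov = 1.85 V, the device is in saturation.
I_D = ½ k_n V_ov² = 0.5 × 3.57 × 1.85² = 6.13 mA.

Saturation; I_D = 6.13 mA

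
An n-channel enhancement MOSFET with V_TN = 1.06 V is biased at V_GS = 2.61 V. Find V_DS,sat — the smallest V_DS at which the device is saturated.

V_DS,sat = 1.55 V

The boundary between triode and saturation is V_DS = V_GS − V_TN = V_ov.
V_ov = 2.61 − 1.06 = 1.55 V.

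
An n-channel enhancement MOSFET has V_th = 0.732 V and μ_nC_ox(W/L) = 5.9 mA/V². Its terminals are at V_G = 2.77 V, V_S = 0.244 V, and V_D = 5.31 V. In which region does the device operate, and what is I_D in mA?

Saturation; I_D = 9.49 mA

V_GS = V_G − V_S = 2.77 − 0.244 = 2.53 V; V_DS = V_D − V_S = 5.31 − 0.244 = 5.07 V.
V_ov = V_GS − V_th = 2.53 − 0.732 = 1.79 V.
Since V_DS = 5.07 V ≥ V_ov = 1.79 V, the device is in saturation.
I_D = ½ k_n V_ov² = 0.5 × 5.9 × 1.79² = 9.49 mA.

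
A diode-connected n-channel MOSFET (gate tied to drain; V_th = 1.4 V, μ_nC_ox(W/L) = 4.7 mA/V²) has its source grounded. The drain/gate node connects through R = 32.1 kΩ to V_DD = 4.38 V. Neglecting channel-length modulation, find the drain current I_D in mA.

With gate tied to drain, V_GS = V_DS ≥ V_GS − V_th, so the device is in saturation.
KCL at the drain: ½ k_n (V_GS − V_th)² = (V_DD − V_GS)/R.
Let x = V_GS − 1.4. Then 75.4 x² + x − 2.98 = 0, giving x = 0.192 V (positive root), so V_GS = 1.59 V.
I_D = (V_DD − V_GS)/R = (4.38 − 1.59) / 32.1 = 0.0868 mA.

I_D = 0.0868 mA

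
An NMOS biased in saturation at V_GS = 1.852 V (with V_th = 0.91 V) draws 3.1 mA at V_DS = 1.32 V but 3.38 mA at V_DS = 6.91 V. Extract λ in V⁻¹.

λ = 0.0165 V⁻¹

With V_GS fixed, I_D ∝ (1 + λ V_DS) in saturation, so I_D2/I_D1 = (1 + λ V_DS2)/(1 + λ V_DS1).
3.38/3.1 = 1.09 = (1 + 6.91 λ)/(1 + 1.32 λ).
Solving: λ (I_D1 V_DS2 − I_D2 V_DS1) = I_D2 − I_D1, so λ = (3.38 − 3.1) / (3.1 × 6.91 − 3.38 × 1.32) = 0.28 / 17 = 0.0165 V⁻¹.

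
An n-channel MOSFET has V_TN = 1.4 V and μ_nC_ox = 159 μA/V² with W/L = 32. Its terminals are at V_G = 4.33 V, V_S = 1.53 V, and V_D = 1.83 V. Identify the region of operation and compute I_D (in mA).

Triode; I_D = 1.91 mA

V_GS = V_G − V_S = 4.33 − 1.53 = 2.8 V; V_DS = V_D − V_S = 1.83 − 1.53 = 0.3 V.
k_n = μ_nC_ox · (W/L) = 5.088 mA/V².
V_ov = V_GS − V_TN = 2.8 − 1.4 = 1.4 V.
Since V_DS = 0.3 V < V_ov = 1.4 V, the device is in the triode region.
I_D = k_n [V_ov · V_DS − ½ V_DS²] = 5.088 × [1.4 × 0.3 − 0.5 × 0.3²] = 1.91 mA.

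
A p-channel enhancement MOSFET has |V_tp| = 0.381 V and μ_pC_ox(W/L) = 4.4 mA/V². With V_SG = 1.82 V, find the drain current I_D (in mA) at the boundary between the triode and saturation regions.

I_D = 4.56 mA

At the boundary V_SD = V_ov = V_SG − |V_tp| = 1.82 − 0.381 = 1.44 V.
I_D = ½ k_p V_ov² = 0.5 × 4.4 × 1.44² = 4.56 mA.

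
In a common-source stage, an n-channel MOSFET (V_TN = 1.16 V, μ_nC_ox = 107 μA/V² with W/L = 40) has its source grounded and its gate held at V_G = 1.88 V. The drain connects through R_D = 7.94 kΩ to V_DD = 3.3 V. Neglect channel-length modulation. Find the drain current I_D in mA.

V_GS = V_G = 1.88 V, so V_ov = 1.88 − 1.16 = 0.72 V.
k_n = μ_nC_ox · (W/L) = 4.28 mA/V².
Assume saturation: I_D = ½ k_n V_ov² = 0.5 × 4.28 × 0.72² = 1.11 mA, giving V_DS = V_DD − I_D R_D = 3.3 − 1.11 × 7.94 = -5.51 V.
But -5.51 V < V_ov = 0.72 V, so the device is actually in triode.
In triode I_D = k_n[V_ov V_DS − ½ V_DS²] and I_D = (V_DD − V_DS)/R_D. Equating: 17 V_DS² − 25.47 V_DS + 3.3 = 0, giving V_DS = 0.143 V (the root below V_ov).
I_D = (3.3 − 0.143) / 7.94 = 0.398 mA.

I_D = 0.398 mA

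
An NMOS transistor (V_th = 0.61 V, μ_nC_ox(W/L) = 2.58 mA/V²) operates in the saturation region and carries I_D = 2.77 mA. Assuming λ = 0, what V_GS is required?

In saturation I_D = ½ k_n (V_GS − V_th)², so V_GS − V_th = √(2 I_D / k_n) = √(2 × 2.77 / 2.58) = 1.47 V.
V_GS = 0.61 + 1.47 = 2.08 V.

V_GS = 2.08 V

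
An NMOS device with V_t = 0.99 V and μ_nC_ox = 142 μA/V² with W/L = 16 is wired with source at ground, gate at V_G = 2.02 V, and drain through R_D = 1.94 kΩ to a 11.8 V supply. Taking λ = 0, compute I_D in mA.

I_D = 1.21 mA

V_GS = V_G = 2.02 V, so V_ov = 2.02 − 0.99 = 1.03 V.
k_n = μ_nC_ox · (W/L) = 2.272 mA/V².
Assume saturation: I_D = ½ k_n V_ov² = 0.5 × 2.272 × 1.03² = 1.21 mA, giving V_DS = V_DD − I_D R_D = 11.8 − 1.21 × 1.94 = 9.46 V.
V_DS = 9.46 V ≥ V_ov = 1.03 V, confirming saturation.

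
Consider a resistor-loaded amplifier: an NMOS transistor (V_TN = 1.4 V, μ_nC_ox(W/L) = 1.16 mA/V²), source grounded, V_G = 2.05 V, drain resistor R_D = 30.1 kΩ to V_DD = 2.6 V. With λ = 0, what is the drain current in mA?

I_D = 0.0824 mA

V_GS = V_G = 2.05 V, so V_ov = 2.05 − 1.4 = 0.65 V.
Assume saturation: I_D = ½ k_n V_ov² = 0.5 × 1.16 × 0.65² = 0.245 mA, giving V_DS = V_DD − I_D R_D = 2.6 − 0.245 × 30.1 = -4.78 V.
But -4.78 V < V_ov = 0.65 V, so the device is actually in triode.
In triode I_D = k_n[V_ov V_DS − ½ V_DS²] and I_D = (V_DD − V_DS)/R_D. Equating: 17.5 V_DS² − 23.7 V_DS + 2.6 = 0, giving V_DS = 0.12 V (the root below V_ov).
I_D = (2.6 − 0.12) / 30.1 = 0.0824 mA.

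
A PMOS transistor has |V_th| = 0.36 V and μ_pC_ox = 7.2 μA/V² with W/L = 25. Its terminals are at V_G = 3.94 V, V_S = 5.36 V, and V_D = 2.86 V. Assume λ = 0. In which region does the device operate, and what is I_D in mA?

V_SG = V_S − V_G = 5.36 − 3.94 = 1.42 V; V_SD = V_S − V_D = 5.36 − 2.86 = 2.5 V.
k_p = μ_pC_ox · (W/L) = 0.18 mA/V².
V_ov = V_SG − |V_th| = 1.42 − 0.36 = 1.06 V.
Since V_SD = 2.5 V ≥ V_ov = 1.06 V, the device is in saturation.
I_D = ½ k_p V_ov² = 0.5 × 0.18 × 1.06² = 0.101 mA.

Saturation; I_D = 0.101 mA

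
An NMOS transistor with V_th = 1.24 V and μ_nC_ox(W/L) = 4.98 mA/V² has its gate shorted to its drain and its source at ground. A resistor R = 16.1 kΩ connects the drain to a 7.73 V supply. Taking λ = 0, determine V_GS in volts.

V_GS = 1.63 V

With gate tied to drain, V_GS = V_DS ≥ V_GS − V_th, so the device is in saturation.
KCL at the drain: ½ k_n (V_GS − V_th)² = (V_DD − V_GS)/R.
Let x = V_GS − 1.24. Then 40.1 x² + x − 6.49 = 0, giving x = 0.39 V (positive root), so V_GS = 1.63 V.
I_D = (V_DD − V_GS)/R = (7.73 − 1.63) / 16.1 = 0.379 mA.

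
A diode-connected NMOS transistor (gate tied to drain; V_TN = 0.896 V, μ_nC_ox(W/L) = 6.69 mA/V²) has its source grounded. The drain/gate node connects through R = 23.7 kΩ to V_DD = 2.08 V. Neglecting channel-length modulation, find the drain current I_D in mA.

I_D = 0.0451 mA

With gate tied to drain, V_GS = V_DS ≥ V_GS − V_TN, so the device is in saturation.
KCL at the drain: ½ k_n (V_GS − V_TN)² = (V_DD − V_GS)/R.
Let x = V_GS − 0.896. Then 79.3 x² + x − 1.184 = 0, giving x = 0.116 V (positive root), so V_GS = 1.01 V.
I_D = (V_DD − V_GS)/R = (2.08 − 1.01) / 23.7 = 0.0451 mA.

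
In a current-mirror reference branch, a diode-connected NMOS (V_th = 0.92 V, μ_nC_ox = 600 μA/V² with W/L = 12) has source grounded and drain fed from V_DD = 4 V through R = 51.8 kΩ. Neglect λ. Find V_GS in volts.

V_GS = 1.05 V

With gate tied to drain, V_GS = V_DS ≥ V_GS − V_th, so the device is in saturation.
k_n = μ_nC_ox · (W/L) = 7.2 mA/V².
KCL at the drain: ½ k_n (V_GS − V_th)² = (V_DD − V_GS)/R.
Let x = V_GS − 0.92. Then 186 x² + x − 3.08 = 0, giving x = 0.126 V (positive root), so V_GS = 1.05 V.
I_D = (V_DD − V_GS)/R = (4 − 1.05) / 51.8 = 0.057 mA.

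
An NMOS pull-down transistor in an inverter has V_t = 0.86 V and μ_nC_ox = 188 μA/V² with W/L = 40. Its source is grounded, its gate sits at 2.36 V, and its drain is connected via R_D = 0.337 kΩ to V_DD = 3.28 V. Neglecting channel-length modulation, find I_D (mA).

I_D = 7.08 mA

V_GS = V_G = 2.36 V, so V_ov = 2.36 − 0.86 = 1.5 V.
k_n = μ_nC_ox · (W/L) = 7.52 mA/V².
Assume saturation: I_D = ½ k_n V_ov² = 0.5 × 7.52 × 1.5² = 8.46 mA, giving V_DS = V_DD − I_D R_D = 3.28 − 8.46 × 0.337 = 0.429 V.
But 0.429 V < V_ov = 1.5 V, so the device is actually in triode.
In triode I_D = k_n[V_ov V_DS − ½ V_DS²] and I_D = (V_DD − V_DS)/R_D. Equating: 1.27 V_DS² − 4.801 V_DS + 3.28 = 0, giving V_DS = 0.894 V (the root below V_ov).
I_D = (3.28 − 0.894) / 0.337 = 7.08 mA.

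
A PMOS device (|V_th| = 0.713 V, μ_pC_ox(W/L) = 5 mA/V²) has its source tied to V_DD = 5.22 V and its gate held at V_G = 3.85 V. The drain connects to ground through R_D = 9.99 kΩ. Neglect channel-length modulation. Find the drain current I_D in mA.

I_D = 0.505 mA

V_SG = V_DD − V_G = 5.22 − 3.85 = 1.37 V, so V_ov = 1.37 − 0.713 = 0.657 V.
Assume saturation: I_D = ½ k_p V_ov² = 0.5 × 5 × 0.657² = 1.08 mA, giving V_SD = V_DD − I_D R_D = 5.22 − 1.08 × 9.99 = -5.56 V.
But -5.56 V < V_ov = 0.657 V, so the device is actually in triode.
In triode I_D = k_p[V_ov V_SD − ½ V_SD²] and I_D = (V_DD − V_SD)/R_D. Equating: 25 V_SD² − 33.82 V_SD + 5.22 = 0, giving V_SD = 0.178 V (the root below V_ov).
I_D = (5.22 − 0.178) / 9.99 = 0.505 mA.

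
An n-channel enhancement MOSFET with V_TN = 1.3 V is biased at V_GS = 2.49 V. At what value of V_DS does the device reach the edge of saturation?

V_DS,sat = 1.19 V

The boundary between triode and saturation is V_DS = V_GS − V_TN = V_ov.
V_ov = 2.49 − 1.3 = 1.19 V.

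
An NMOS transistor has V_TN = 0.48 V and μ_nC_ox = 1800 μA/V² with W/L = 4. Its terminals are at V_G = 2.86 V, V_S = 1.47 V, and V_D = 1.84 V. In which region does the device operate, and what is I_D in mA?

V_GS = V_G − V_S = 2.86 − 1.47 = 1.39 V; V_DS = V_D − V_S = 1.84 − 1.47 = 0.37 V.
k_n = μ_nC_ox · (W/L) = 7.2 mA/V².
V_ov = V_GS − V_TN = 1.39 − 0.48 = 0.91 V.
Since V_DS = 0.37 V < V_ov = 0.91 V, the device is in the triode region.
I_D = k_n [V_ov · V_DS − ½ V_DS²] = 7.2 × [0.91 × 0.37 − 0.5 × 0.37²] = 1.93 mA.

Triode; I_D = 1.93 mA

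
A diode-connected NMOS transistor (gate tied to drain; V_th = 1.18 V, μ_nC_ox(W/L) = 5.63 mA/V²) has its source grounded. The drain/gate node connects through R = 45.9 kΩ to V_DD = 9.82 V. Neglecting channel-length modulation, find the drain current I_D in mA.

With gate tied to drain, V_GS = V_DS ≥ V_GS − V_th, so the device is in saturation.
KCL at the drain: ½ k_n (V_GS − V_th)² = (V_DD − V_GS)/R.
Let x = V_GS − 1.18. Then 129 x² + x − 8.64 = 0, giving x = 0.255 V (positive root), so V_GS = 1.43 V.
I_D = (V_DD − V_GS)/R = (9.82 − 1.43) / 45.9 = 0.183 mA.

I_D = 0.183 mA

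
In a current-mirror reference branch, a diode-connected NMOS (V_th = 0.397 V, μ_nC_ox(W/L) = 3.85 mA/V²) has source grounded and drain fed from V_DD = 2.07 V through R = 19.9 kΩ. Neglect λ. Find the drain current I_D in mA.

With gate tied to drain, V_GS = V_DS ≥ V_GS − V_th, so the device is in saturation.
KCL at the drain: ½ k_n (V_GS − V_th)² = (V_DD − V_GS)/R.
Let x = V_GS − 0.397. Then 38.3 x² + x − 1.673 = 0, giving x = 0.196 V (positive root), so V_GS = 0.593 V.
I_D = (V_DD − V_GS)/R = (2.07 − 0.593) / 19.9 = 0.0742 mA.

I_D = 0.0742 mA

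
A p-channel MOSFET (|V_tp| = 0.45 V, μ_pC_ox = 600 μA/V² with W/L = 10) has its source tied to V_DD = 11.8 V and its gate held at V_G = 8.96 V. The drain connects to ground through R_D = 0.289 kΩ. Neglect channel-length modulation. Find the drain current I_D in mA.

I_D = 17.1 mA

V_SG = V_DD − V_G = 11.8 − 8.96 = 2.84 V, so V_ov = 2.84 − 0.45 = 2.39 V.
k_p = μ_pC_ox · (W/L) = 6 mA/V².
Assume saturation: I_D = ½ k_p V_ov² = 0.5 × 6 × 2.39² = 17.1 mA, giving V_SD = V_DD − I_D R_D = 11.8 − 17.1 × 0.289 = 6.85 V.
V_SD = 6.85 V ≥ V_ov = 2.39 V, confirming saturation.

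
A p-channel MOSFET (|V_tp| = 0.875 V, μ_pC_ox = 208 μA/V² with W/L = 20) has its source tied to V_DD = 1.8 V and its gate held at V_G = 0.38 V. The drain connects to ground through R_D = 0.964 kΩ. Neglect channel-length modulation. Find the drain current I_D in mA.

V_SG = V_DD − V_G = 1.8 − 0.38 = 1.42 V, so V_ov = 1.42 − 0.875 = 0.545 V.
k_p = μ_pC_ox · (W/L) = 4.16 mA/V².
Assume saturation: I_D = ½ k_p V_ov² = 0.5 × 4.16 × 0.545² = 0.618 mA, giving V_SD = V_DD − I_D R_D = 1.8 − 0.618 × 0.964 = 1.2 V.
V_SD = 1.2 V ≥ V_ov = 0.545 V, confirming saturation.

I_D = 0.618 mA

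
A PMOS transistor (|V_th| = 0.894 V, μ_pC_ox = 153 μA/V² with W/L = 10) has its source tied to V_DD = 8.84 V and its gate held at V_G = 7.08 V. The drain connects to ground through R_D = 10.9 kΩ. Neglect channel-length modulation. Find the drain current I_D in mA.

V_SG = V_DD − V_G = 8.84 − 7.08 = 1.76 V, so V_ov = 1.76 − 0.894 = 0.866 V.
k_p = μ_pC_ox · (W/L) = 1.53 mA/V².
Assume saturation: I_D = ½ k_p V_ov² = 0.5 × 1.53 × 0.866² = 0.574 mA, giving V_SD = V_DD − I_D R_D = 8.84 − 0.574 × 10.9 = 2.59 V.
V_SD = 2.59 V ≥ V_ov = 0.866 V, confirming saturation.

I_D = 0.574 mA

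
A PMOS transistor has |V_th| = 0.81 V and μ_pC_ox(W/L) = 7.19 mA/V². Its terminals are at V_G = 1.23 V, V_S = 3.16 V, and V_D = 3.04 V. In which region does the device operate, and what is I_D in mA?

V_SG = V_S − V_G = 3.16 − 1.23 = 1.93 V; V_SD = V_S − V_D = 3.16 − 3.04 = 0.12 V.
V_ov = V_SG − |V_th| = 1.93 − 0.81 = 1.12 V.
Since V_SD = 0.12 V < V_ov = 1.12 V, the device is in the triode region.
I_D = k_p [V_ov · V_SD − ½ V_SD²] = 7.19 × [1.12 × 0.12 − 0.5 × 0.12²] = 0.915 mA.

Triode; I_D = 0.915 mA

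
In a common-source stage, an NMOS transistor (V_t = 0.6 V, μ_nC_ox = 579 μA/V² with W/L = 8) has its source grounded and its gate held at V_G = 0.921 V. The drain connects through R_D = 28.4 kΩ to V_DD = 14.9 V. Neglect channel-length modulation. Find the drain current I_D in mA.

I_D = 0.239 mA

V_GS = V_G = 0.921 V, so V_ov = 0.921 − 0.6 = 0.321 V.
k_n = μ_nC_ox · (W/L) = 4.632 mA/V².
Assume saturation: I_D = ½ k_n V_ov² = 0.5 × 4.632 × 0.321² = 0.239 mA, giving V_DS = V_DD − I_D R_D = 14.9 − 0.239 × 28.4 = 8.12 V.
V_DS = 8.12 V ≥ V_ov = 0.321 V, confirming saturation.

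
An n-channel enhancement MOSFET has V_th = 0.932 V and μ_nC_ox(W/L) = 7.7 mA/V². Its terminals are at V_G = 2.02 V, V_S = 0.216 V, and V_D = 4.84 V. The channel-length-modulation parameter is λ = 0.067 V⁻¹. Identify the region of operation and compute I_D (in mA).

V_GS = V_G − V_S = 2.02 − 0.216 = 1.8 V; V_DS = V_D − V_S = 4.84 − 0.216 = 4.62 V.
V_ov = V_GS − V_th = 1.8 − 0.932 = 0.872 V.
Since V_DS = 4.62 V ≥ V_ov = 0.872 V, the device is in saturation.
I_D = ½ k_n V_ov² (1 + λ V_DS) = 0.5 × 7.7 × 0.872² × (1 + 0.067 × 4.62) = 3.83 mA.

Saturation; I_D = 3.83 mA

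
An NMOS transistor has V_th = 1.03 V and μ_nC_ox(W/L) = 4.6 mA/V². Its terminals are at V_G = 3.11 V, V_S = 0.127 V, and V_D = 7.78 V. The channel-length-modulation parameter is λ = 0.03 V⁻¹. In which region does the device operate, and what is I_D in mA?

Saturation; I_D = 10.8 mA

V_GS = V_G − V_S = 3.11 − 0.127 = 2.98 V; V_DS = V_D − V_S = 7.78 − 0.127 = 7.65 V.
V_ov = V_GS − V_th = 2.98 − 1.03 = 1.95 V.
Since V_DS = 7.65 V ≥ V_ov = 1.95 V, the device is in saturation.
I_D = ½ k_n V_ov² (1 + λ V_DS) = 0.5 × 4.6 × 1.95² × (1 + 0.03 × 7.65) = 10.8 mA.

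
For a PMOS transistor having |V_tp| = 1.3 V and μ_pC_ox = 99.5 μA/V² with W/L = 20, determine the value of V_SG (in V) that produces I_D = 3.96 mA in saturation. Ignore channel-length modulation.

k_p = μ_pC_ox · (W/L) = 1.99 mA/V².
In saturation I_D = ½ k_p (V_SG − |V_tp|)², so V_SG − |V_tp| = √(2 I_D / k_p) = √(2 × 3.96 / 1.99) = 1.99 V.
V_SG = 1.3 + 1.99 = 3.29 V.

V_SG = 3.29 V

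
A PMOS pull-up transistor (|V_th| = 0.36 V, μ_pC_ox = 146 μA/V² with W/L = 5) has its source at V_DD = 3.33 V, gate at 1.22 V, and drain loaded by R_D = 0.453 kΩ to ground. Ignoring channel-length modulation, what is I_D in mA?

I_D = 1.12 mA

V_SG = V_DD − V_G = 3.33 − 1.22 = 2.11 V, so V_ov = 2.11 − 0.36 = 1.75 V.
k_p = μ_pC_ox · (W/L) = 0.73 mA/V².
Assume saturation: I_D = ½ k_p V_ov² = 0.5 × 0.73 × 1.75² = 1.12 mA, giving V_SD = V_DD − I_D R_D = 3.33 − 1.12 × 0.453 = 2.82 V.
V_SD = 2.82 V ≥ V_ov = 1.75 V, confirming saturation.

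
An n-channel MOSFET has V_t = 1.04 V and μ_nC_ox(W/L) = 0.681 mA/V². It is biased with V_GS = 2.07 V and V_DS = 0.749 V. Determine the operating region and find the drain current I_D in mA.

Triode; I_D = 0.334 mA

V_ov = V_GS − V_t = 2.07 − 1.04 = 1.03 V.
Since V_DS = 0.749 V < V_ov = 1.03 V, the device is in the triode region.
I_D = k_n [V_ov · V_DS − ½ V_DS²] = 0.681 × [1.03 × 0.749 − 0.5 × 0.749²] = 0.334 mA.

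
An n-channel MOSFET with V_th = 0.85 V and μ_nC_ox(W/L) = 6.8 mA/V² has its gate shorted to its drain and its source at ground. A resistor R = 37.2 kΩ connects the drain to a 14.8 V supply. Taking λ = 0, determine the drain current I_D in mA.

With gate tied to drain, V_GS = V_DS ≥ V_GS − V_th, so the device is in saturation.
KCL at the drain: ½ k_n (V_GS − V_th)² = (V_DD − V_GS)/R.
Let x = V_GS − 0.85. Then 126 x² + x − 13.95 = 0, giving x = 0.328 V (positive root), so V_GS = 1.18 V.
I_D = (V_DD − V_GS)/R = (14.8 − 1.18) / 37.2 = 0.366 mA.

I_D = 0.366 mA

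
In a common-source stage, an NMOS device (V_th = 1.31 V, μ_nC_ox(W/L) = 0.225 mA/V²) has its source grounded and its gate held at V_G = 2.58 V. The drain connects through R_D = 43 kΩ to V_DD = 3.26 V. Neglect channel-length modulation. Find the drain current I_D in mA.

V_GS = V_G = 2.58 V, so V_ov = 2.58 − 1.31 = 1.27 V.
Assume saturation: I_D = ½ k_n V_ov² = 0.5 × 0.225 × 1.27² = 0.181 mA, giving V_DS = V_DD − I_D R_D = 3.26 − 0.181 × 43 = -4.54 V.
But -4.54 V < V_ov = 1.27 V, so the device is actually in triode.
In triode I_D = k_n[V_ov V_DS − ½ V_DS²] and I_D = (V_DD − V_DS)/R_D. Equating: 4.84 V_DS² − 13.29 V_DS + 3.26 = 0, giving V_DS = 0.272 V (the root below V_ov).
I_D = (3.26 − 0.272) / 43 = 0.0695 mA.

I_D = 0.0695 mA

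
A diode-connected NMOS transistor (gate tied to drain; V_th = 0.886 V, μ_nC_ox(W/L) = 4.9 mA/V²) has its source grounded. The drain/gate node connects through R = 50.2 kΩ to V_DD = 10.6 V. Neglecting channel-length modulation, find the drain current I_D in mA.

I_D = 0.188 mA

With gate tied to drain, V_GS = V_DS ≥ V_GS − V_th, so the device is in saturation.
KCL at the drain: ½ k_n (V_GS − V_th)² = (V_DD − V_GS)/R.
Let x = V_GS − 0.886. Then 123 x² + x − 9.714 = 0, giving x = 0.277 V (positive root), so V_GS = 1.16 V.
I_D = (V_DD − V_GS)/R = (10.6 − 1.16) / 50.2 = 0.188 mA.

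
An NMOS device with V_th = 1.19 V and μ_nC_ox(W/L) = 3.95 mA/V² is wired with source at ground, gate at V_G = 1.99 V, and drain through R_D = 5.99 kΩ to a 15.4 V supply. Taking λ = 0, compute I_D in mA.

I_D = 1.26 mA

V_GS = V_G = 1.99 V, so V_ov = 1.99 − 1.19 = 0.8 V.
Assume saturation: I_D = ½ k_n V_ov² = 0.5 × 3.95 × 0.8² = 1.26 mA, giving V_DS = V_DD − I_D R_D = 15.4 − 1.26 × 5.99 = 7.83 V.
V_DS = 7.83 V ≥ V_ov = 0.8 V, confirming saturation.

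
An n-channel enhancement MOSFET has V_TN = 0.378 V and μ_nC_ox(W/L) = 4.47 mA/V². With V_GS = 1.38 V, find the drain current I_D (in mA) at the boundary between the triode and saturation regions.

At the boundary V_DS = V_ov = V_GS − V_TN = 1.38 − 0.378 = 1 V.
I_D = ½ k_n V_ov² = 0.5 × 4.47 × 1² = 2.24 mA.

I_D = 2.24 mA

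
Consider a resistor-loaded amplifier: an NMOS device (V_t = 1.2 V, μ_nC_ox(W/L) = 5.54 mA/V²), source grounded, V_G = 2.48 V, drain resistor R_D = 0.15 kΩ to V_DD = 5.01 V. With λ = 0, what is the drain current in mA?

I_D = 4.54 mA

V_GS = V_G = 2.48 V, so V_ov = 2.48 − 1.2 = 1.28 V.
Assume saturation: I_D = ½ k_n V_ov² = 0.5 × 5.54 × 1.28² = 4.54 mA, giving V_DS = V_DD − I_D R_D = 5.01 − 4.54 × 0.15 = 4.33 V.
V_DS = 4.33 V ≥ V_ov = 1.28 V, confirming saturation.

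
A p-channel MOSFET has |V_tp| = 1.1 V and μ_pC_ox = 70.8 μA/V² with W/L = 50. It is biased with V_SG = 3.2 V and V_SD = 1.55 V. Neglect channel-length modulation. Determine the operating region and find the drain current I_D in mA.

k_p = μ_pC_ox · (W/L) = 3.54 mA/V².
V_ov = V_SG − |V_tp| = 3.2 − 1.1 = 2.1 V.
Since V_SD = 1.55 V < V_ov = 2.1 V, the device is in the triode region.
I_D = k_p [V_ov · V_SD − ½ V_SD²] = 3.54 × [2.1 × 1.55 − 0.5 × 1.55²] = 7.27 mA.

Triode; I_D = 7.27 mA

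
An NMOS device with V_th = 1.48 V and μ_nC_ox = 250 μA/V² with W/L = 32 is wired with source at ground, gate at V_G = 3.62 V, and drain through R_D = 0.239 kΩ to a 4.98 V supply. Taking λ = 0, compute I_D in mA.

V_GS = V_G = 3.62 V, so V_ov = 3.62 − 1.48 = 2.14 V.
k_n = μ_nC_ox · (W/L) = 8 mA/V².
Assume saturation: I_D = ½ k_n V_ov² = 0.5 × 8 × 2.14² = 18.3 mA, giving V_DS = V_DD − I_D R_D = 4.98 − 18.3 × 0.239 = 0.602 V.
But 0.602 V < V_ov = 2.14 V, so the device is actually in triode.
In triode I_D = k_n[V_ov V_DS − ½ V_DS²] and I_D = (V_DD − V_DS)/R_D. Equating: 0.956 V_DS² − 5.092 V_DS + 4.98 = 0, giving V_DS = 1.29 V (the root below V_ov).
I_D = (4.98 − 1.29) / 0.239 = 15.4 mA.

I_D = 15.4 mA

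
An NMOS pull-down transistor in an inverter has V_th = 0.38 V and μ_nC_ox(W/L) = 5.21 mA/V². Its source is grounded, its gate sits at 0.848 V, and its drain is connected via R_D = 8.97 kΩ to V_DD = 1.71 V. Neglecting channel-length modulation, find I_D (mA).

V_GS = V_G = 0.848 V, so V_ov = 0.848 − 0.38 = 0.468 V.
Assume saturation: I_D = ½ k_n V_ov² = 0.5 × 5.21 × 0.468² = 0.571 mA, giving V_DS = V_DD − I_D R_D = 1.71 − 0.571 × 8.97 = -3.41 V.
But -3.41 V < V_ov = 0.468 V, so the device is actually in triode.
In triode I_D = k_n[V_ov V_DS − ½ V_DS²] and I_D = (V_DD − V_DS)/R_D. Equating: 23.4 V_DS² − 22.87 V_DS + 1.71 = 0, giving V_DS = 0.0816 V (the root below V_ov).
I_D = (1.71 − 0.0816) / 8.97 = 0.182 mA.

I_D = 0.182 mA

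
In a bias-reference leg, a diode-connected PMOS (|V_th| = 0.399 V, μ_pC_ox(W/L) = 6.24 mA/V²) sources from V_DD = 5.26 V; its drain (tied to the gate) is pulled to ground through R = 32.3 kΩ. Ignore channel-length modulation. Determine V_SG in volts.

With gate tied to drain, V_SG = V_SD ≥ V_SG − |V_th|, so the device is in saturation.
KCL at the drain: ½ k_p (V_SG − |V_th|)² = (V_DD − V_SG)/R.
Let x = V_SG − 0.399. Then 101 x² + x − 4.861 = 0, giving x = 0.215 V (positive root), so V_SG = 0.614 V.
I_D = (V_DD − V_SG)/R = (5.26 − 0.614) / 32.3 = 0.144 mA.

V_SG = 0.614 V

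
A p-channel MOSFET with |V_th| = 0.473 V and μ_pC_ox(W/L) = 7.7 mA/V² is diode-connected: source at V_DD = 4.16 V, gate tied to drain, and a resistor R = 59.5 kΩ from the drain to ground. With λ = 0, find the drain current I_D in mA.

I_D = 0.0599 mA

With gate tied to drain, V_SG = V_SD ≥ V_SG − |V_th|, so the device is in saturation.
KCL at the drain: ½ k_p (V_SG − |V_th|)² = (V_DD − V_SG)/R.
Let x = V_SG − 0.473. Then 229 x² + x − 3.687 = 0, giving x = 0.125 V (positive root), so V_SG = 0.598 V.
I_D = (V_DD − V_SG)/R = (4.16 − 0.598) / 59.5 = 0.0599 mA.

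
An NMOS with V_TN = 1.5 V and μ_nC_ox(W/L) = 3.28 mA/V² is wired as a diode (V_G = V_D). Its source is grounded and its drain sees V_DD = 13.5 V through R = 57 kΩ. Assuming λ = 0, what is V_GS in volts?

With gate tied to drain, V_GS = V_DS ≥ V_GS − V_TN, so the device is in saturation.
KCL at the drain: ½ k_n (V_GS − V_TN)² = (V_DD − V_GS)/R.
Let x = V_GS − 1.5. Then 93.5 x² + x − 12 = 0, giving x = 0.353 V (positive root), so V_GS = 1.85 V.
I_D = (V_DD − V_GS)/R = (13.5 − 1.85) / 57 = 0.204 mA.

V_GS = 1.85 V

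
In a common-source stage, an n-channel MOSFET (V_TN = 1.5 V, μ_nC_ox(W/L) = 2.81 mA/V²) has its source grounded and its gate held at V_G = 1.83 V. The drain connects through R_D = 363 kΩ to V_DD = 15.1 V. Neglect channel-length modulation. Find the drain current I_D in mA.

I_D = 0.0415 mA

V_GS = V_G = 1.83 V, so V_ov = 1.83 − 1.5 = 0.33 V.
Assume saturation: I_D = ½ k_n V_ov² = 0.5 × 2.81 × 0.33² = 0.153 mA, giving V_DS = V_DD − I_D R_D = 15.1 − 0.153 × 363 = -40.4 V.
But -40.4 V < V_ov = 0.33 V, so the device is actually in triode.
In triode I_D = k_n[V_ov V_DS − ½ V_DS²] and I_D = (V_DD − V_DS)/R_D. Equating: 510 V_DS² − 337.6 V_DS + 15.1 = 0, giving V_DS = 0.0482 V (the root below V_ov).
I_D = (15.1 − 0.0482) / 363 = 0.0415 mA.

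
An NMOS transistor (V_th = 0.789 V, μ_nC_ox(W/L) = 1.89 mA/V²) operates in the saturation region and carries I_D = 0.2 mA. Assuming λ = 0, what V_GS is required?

In saturation I_D = ½ k_n (V_GS − V_th)², so V_GS − V_th = √(2 I_D / k_n) = √(2 × 0.2 / 1.89) = 0.46 V.
V_GS = 0.789 + 0.46 = 1.25 V.

V_GS = 1.25 V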